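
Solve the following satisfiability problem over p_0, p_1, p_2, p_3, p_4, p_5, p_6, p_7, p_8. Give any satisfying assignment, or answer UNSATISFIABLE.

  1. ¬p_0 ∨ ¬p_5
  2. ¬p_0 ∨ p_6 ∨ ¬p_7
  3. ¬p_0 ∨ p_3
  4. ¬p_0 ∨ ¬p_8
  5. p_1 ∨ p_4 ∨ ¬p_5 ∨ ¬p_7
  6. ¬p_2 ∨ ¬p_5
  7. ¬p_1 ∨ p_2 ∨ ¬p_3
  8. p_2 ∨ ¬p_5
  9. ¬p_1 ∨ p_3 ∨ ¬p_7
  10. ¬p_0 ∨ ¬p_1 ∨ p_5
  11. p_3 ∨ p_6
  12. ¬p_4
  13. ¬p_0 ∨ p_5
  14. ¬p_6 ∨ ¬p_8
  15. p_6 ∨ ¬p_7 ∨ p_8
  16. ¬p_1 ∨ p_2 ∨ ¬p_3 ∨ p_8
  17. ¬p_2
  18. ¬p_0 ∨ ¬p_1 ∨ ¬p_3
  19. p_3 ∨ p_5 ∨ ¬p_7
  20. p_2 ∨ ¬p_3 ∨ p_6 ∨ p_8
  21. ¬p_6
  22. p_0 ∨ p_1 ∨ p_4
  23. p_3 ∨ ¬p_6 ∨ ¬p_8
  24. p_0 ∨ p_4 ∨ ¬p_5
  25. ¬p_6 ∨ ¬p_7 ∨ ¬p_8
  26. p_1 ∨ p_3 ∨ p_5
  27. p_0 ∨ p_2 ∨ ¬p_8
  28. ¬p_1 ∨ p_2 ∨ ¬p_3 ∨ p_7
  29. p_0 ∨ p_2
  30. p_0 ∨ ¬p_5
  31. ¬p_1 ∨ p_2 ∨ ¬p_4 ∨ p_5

The formula is unsatisfiable.

Case p_0 = True:
  (¬p_0 ∨ ¬p_5) forces p_5 = False.
  Clause (¬p_0 ∨ p_5) is falsified — contradiction.
Case p_0 = False:
  (¬p_4) forces p_4 = False.
  (¬p_2) forces p_2 = False.
  Clause (p_0 ∨ p_2) is falsified — contradiction.
Both cases fail, so the formula is unsatisfiable.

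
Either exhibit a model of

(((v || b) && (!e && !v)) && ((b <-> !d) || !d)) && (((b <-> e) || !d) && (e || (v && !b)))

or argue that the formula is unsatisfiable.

No satisfying assignment exists.

Case v = True: the conjunct !v is False.
Case v = False: the formula simplifies to ((b && !e) && ((b <-> !d) || !d)) && (((b <-> e) || !d) && e).
  e = True: the conjunct !e is False.
  e = False: the conjunct e is False.
Both cases fail — unsatisfiable.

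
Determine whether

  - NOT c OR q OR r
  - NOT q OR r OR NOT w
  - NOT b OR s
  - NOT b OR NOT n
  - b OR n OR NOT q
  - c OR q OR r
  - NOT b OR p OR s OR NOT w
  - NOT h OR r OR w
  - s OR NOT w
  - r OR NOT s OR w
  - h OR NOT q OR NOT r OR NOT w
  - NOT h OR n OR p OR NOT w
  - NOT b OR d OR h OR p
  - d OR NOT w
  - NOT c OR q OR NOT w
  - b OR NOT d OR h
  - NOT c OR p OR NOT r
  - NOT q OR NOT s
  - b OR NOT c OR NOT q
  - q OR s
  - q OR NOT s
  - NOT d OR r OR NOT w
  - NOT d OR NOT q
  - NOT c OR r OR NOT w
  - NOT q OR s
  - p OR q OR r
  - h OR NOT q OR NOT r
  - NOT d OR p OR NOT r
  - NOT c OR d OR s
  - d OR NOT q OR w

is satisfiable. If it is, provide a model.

Case q = True:
  (NOT q OR NOT s) forces s = False.
  Clause (NOT q OR s) is falsified — contradiction.
Case q = False:
  (q OR s) forces s = True.
  Clause (q OR NOT s) is falsified — contradiction.
Both cases fail, so the formula is unsatisfiable.

The formula is unsatisfiable.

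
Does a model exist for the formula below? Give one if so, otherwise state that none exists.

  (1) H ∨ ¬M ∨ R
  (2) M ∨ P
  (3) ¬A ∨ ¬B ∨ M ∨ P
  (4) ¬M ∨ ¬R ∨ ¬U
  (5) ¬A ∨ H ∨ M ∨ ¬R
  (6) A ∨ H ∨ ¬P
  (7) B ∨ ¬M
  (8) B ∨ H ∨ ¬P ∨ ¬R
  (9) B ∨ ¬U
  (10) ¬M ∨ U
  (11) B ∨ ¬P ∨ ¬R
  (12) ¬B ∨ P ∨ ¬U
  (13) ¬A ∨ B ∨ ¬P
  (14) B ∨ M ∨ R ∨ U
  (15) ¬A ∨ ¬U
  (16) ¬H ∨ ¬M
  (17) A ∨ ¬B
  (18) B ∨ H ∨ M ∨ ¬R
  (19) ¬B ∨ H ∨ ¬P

Set H = True.
  then (¬H ∨ ¬M) forces M = False.
  then (M ∨ P) forces P = True.
Set U = False.
Try A = False:
  (A ∨ ¬B) forces B = False.
  (B ∨ ¬P ∨ ¬R) forces R = False.
  clause (B ∨ M ∨ R ∨ U) is falsified — backtrack.
So A = True.
  then (¬A ∨ B ∨ ¬P) forces B = True.
Set R = False.
All clauses satisfied.

H: True, M: False, U: False, A: True, R: False, P: True, B: True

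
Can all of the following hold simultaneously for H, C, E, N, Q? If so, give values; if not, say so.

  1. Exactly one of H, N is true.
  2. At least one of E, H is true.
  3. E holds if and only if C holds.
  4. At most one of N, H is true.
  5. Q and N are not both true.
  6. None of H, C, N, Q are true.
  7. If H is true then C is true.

Unsatisfiable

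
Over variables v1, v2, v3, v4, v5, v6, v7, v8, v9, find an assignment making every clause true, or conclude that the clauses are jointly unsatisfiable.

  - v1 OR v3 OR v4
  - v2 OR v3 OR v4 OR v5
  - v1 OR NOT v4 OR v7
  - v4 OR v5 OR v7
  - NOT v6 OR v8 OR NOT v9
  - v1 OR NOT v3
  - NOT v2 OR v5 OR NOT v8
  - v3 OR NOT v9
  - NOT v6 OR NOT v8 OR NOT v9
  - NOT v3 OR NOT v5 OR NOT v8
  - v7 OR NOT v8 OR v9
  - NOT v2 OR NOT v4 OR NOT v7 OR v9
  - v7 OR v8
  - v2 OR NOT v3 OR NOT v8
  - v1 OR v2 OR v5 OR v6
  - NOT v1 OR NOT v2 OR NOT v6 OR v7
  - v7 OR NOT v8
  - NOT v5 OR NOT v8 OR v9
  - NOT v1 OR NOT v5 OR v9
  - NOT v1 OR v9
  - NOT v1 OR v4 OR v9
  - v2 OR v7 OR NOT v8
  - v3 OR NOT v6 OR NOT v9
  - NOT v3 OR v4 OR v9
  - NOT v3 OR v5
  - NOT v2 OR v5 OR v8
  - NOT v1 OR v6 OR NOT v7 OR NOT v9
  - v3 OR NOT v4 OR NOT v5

Set v1 = False.
  then (v1 OR NOT v3) forces v3 = False.
  then (v3 OR NOT v9) forces v9 = False.
  then (v1 OR v3 OR v4) forces v4 = True.
  then (v1 OR NOT v4 OR v7) forces v7 = True.
  then (NOT v2 OR NOT v4 OR NOT v7 OR v9) forces v2 = False.
  then (v3 OR NOT v4 OR NOT v5) forces v5 = False.
  then (v1 OR v2 OR v5 OR v6) forces v6 = True.
Set v8 = False.
All clauses satisfied.

v1 = False, v2 = False, v3 = False, v4 = True, v5 = False, v6 = True, v7 = True, v8 = False, v9 = False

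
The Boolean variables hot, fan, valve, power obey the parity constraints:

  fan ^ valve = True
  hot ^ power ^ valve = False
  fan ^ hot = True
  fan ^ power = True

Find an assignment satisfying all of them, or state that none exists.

hot=F, fan=T, valve=F, power=F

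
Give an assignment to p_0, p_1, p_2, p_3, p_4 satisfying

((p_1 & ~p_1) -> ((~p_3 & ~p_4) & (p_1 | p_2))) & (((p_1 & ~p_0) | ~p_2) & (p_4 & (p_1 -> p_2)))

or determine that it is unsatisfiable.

p_0=F, p_1=T, p_2=T, p_3=T, p_4=T

  (p_1 & ~p_1) -> ((~p_3 & ~p_4) & (p_1 | p_2)) = True
    p_1 & ~p_1 = False
      ~p_1 = False
    (~p_3 & ~p_4) & (p_1 | p_2) = False
      ~p_3 & ~p_4 = False
        ~p_3 = False
        ~p_4 = False
      p_1 | p_2 = True
  ((p_1 & ~p_0) | ~p_2) & (p_4 & (p_1 -> p_2)) = True
    (p_1 & ~p_0) | ~p_2 = True
      p_1 & ~p_0 = True
        ~p_0 = True
      ~p_2 = False
    p_4 & (p_1 -> p_2) = True
      p_1 -> p_2 = True
Both conjuncts True, so the formula holds.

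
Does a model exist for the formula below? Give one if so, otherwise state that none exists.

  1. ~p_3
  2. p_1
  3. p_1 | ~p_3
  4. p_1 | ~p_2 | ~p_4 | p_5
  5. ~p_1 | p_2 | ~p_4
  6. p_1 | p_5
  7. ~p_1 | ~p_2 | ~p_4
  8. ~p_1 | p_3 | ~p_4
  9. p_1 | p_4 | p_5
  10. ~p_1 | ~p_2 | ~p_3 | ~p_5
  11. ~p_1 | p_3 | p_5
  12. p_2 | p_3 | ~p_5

p_1=T, p_2=T, p_3=F, p_4=F, p_5=T

Unit clause (~p_3) forces p_3 = False.
Unit clause (p_1) forces p_1 = True.
In (~p_1 | p_3 | ~p_4) only ~p_4 is left, so p_4 = False.
In (~p_1 | p_3 | p_5) only p_5 is left, so p_5 = True.
In (p_2 | p_3 | ~p_5) only p_2 is left, so p_2 = True.
All clauses satisfied.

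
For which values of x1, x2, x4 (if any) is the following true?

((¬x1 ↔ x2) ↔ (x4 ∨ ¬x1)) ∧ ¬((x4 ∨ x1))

x1: False, x2: True, x4: False

  (¬x1 ↔ x2) ↔ (x4 ∨ ¬x1) = True
    ¬x1 ↔ x2 = True
      ¬x1 = True
    x4 ∨ ¬x1 = True
      ¬x1 = True
  ¬((x4 ∨ x1)) = True
    x4 ∨ x1 = False
Both conjuncts True, so the formula holds.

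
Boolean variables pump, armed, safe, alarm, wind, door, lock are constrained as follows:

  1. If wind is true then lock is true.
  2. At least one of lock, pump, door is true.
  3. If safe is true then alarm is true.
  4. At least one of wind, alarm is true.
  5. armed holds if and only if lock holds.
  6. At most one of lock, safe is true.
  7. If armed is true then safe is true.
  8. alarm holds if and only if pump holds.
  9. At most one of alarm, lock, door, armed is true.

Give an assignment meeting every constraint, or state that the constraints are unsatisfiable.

pump = True, armed = False, safe = False, alarm = True, wind = False, door = False, lock = False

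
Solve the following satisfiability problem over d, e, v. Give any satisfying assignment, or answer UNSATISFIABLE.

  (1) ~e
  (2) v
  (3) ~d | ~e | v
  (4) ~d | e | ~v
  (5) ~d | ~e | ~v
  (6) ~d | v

Unit clause (~e) forces e = False.
Unit clause (v) forces v = True.
In (~d | e | ~v) only ~d is left, so d = False.
Check each clause:
  (~e): ~e holds.
  (v): v holds.
  (~d | ~e | v): ~d holds.
  (~d | e | ~v): ~d holds.
  (~d | ~e | ~v): ~d holds.
  (~d | v): ~d holds.
All clauses satisfied.

d=F, e=F, v=T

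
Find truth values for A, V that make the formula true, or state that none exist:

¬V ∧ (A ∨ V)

A = True, V = False

  ¬V = True
  A ∨ V = True
Both conjuncts True, so the formula holds.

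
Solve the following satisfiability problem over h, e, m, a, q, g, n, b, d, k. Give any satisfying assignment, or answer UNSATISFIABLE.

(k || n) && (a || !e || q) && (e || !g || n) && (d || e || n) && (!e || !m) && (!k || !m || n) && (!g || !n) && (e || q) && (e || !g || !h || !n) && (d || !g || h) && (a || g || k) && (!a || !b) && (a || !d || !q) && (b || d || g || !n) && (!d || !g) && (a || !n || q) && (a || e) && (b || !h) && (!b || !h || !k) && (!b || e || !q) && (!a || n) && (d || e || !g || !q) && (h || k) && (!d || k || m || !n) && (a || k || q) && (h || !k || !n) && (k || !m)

h = False, e = True, m = False, a = False, q = True, g = False, n = False, b = True, d = False, k = True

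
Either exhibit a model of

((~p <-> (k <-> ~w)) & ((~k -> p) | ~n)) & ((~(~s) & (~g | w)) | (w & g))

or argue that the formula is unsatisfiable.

s = True, g = False, k = True, n = False, w = True, p = True

  (~p <-> (k <-> ~w)) & ((~k -> p) | ~n) = True
    ~p <-> (k <-> ~w) = True
      ~p = False
      k <-> ~w = False
        ~w = False
    (~k -> p) | ~n = True
      ~k -> p = True
        ~k = False
      ~n = True
  (~(~s) & (~g | w)) | (w & g) = True
    ~(~s) & (~g | w) = True
      ~(~s) = True
        ~s = False
      ~g | w = True
        ~g = True
    w & g = False
Both conjuncts True, so the formula holds.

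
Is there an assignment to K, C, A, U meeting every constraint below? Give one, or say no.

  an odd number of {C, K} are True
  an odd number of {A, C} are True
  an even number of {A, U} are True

K = True; C = False; A = True; U = True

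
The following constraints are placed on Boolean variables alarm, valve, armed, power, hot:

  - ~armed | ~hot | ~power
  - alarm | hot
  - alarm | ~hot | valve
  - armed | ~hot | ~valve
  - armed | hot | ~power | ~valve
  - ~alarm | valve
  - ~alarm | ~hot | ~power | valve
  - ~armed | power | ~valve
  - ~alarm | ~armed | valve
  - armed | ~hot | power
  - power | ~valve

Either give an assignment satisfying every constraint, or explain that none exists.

alarm = True, valve = True, armed = True, power = True, hot = False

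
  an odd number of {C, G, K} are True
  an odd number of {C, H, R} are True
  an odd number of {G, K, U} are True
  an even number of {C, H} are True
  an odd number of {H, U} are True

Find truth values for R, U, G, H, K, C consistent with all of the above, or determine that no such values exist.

Unsatisfiable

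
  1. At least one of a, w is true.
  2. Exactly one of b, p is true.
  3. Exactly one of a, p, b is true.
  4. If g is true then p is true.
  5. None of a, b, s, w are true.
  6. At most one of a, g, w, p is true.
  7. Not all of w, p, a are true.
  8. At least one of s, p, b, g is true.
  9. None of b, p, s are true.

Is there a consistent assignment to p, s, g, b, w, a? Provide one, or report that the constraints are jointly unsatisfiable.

The formula is unsatisfiable.

Case p = True:
  Constraint (9) is violated (p=T) — contradiction.
Case p = False:
  (2) with p=F forces b = True.
  Constraint (5) is violated (b=T) — contradiction.
Both cases fail — unsatisfiable.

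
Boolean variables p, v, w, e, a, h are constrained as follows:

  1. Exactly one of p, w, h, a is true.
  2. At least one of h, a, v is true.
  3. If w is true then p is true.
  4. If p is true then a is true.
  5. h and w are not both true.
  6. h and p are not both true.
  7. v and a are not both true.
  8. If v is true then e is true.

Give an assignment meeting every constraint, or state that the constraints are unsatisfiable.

p = False, v = True, w = False, e = True, a = False, h = True

  (1) {p, w, h, a}: 1 true — exactly one ✓
  (2) {h, a, v}: 2 true — at least one ✓
  (3) w=F ⇒ p: vacuous ✓
  (4) p=F ⇒ a: vacuous ✓
  (5) h=T, w=F — not both ✓
  (6) h=T, p=F — not both ✓
  (7) v=T, a=F — not both ✓
  (8) v=T ⇒ e: T ✓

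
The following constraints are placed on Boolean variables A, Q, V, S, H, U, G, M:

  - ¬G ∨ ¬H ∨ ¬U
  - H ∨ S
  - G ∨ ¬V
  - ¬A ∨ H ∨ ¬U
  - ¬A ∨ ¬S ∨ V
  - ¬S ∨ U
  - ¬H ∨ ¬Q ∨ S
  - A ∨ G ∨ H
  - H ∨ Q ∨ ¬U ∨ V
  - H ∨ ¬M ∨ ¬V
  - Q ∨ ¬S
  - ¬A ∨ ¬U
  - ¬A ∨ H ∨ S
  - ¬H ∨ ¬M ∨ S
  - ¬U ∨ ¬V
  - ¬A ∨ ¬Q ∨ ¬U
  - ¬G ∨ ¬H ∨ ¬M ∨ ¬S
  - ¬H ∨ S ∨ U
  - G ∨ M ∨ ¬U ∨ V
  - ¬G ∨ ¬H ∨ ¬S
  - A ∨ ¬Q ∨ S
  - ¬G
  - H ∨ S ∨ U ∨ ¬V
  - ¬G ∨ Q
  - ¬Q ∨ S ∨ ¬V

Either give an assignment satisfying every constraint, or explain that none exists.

A = False, Q = True, V = False, S = True, H = True, U = True, G = False, M = True

Unit clause (¬G) forces G = False.
In (G ∨ ¬V) only ¬V is left, so V = False.
Try A = True:
  (¬A ∨ ¬S ∨ V) forces S = False.
  (H ∨ S) forces H = True.
  (¬H ∨ ¬Q ∨ S) forces Q = False.
  (¬A ∨ ¬U) forces U = False.
  clause (¬H ∨ S ∨ U) is falsified — backtrack.
So A = False.
  then (A ∨ G ∨ H) forces H = True.
Try Q = False:
  (Q ∨ ¬S) forces S = False.
  (¬H ∨ ¬M ∨ S) forces M = False.
  (¬H ∨ S ∨ U) forces U = True.
  clause (G ∨ M ∨ ¬U ∨ V) is falsified — backtrack.
So Q = True.
  then (¬H ∨ ¬Q ∨ S) forces S = True.
  then (¬S ∨ U) forces U = True.
  then (G ∨ M ∨ ¬U ∨ V) forces M = True.
All clauses satisfied.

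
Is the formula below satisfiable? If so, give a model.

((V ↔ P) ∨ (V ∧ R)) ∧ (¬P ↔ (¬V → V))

R=T; V=T; P=F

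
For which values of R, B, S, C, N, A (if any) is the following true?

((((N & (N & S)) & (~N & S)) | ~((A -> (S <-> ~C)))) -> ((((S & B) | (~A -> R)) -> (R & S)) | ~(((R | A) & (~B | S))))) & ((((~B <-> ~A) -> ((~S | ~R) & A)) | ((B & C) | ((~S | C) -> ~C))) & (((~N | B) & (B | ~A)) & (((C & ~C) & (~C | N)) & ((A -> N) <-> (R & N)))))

The formula is unsatisfiable.

Case C = True: the conjunct ~C is False.
Case C = False: the conjunct C is False.
Both cases fail — unsatisfiable.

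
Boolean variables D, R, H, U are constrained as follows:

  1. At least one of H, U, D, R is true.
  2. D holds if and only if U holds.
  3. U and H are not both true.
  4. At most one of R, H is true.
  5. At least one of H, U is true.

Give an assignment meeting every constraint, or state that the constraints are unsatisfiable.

D = False, R = False, H = True, U = False

  (1) {H, U, D, R}: 1 true — at least one ✓
  (2) D=F, U=F — same ✓
  (3) U=F, H=T — not both ✓
  (4) {R, H}: 1 true — at most one ✓
  (5) {H, U}: 1 true — at least one ✓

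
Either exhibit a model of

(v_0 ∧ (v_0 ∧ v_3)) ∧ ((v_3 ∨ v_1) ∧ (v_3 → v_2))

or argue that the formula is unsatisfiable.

v_0: True, v_1: True, v_2: True, v_3: True

  v_0 ∧ (v_0 ∧ v_3) = True
    v_0 ∧ v_3 = True
  (v_3 ∨ v_1) ∧ (v_3 → v_2) = True
    v_3 ∨ v_1 = True
    v_3 → v_2 = True
Both conjuncts True, so the formula holds.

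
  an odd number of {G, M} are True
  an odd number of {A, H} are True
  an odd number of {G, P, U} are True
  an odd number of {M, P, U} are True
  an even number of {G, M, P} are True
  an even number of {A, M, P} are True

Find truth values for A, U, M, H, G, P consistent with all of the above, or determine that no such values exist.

Unsatisfiable — no assignment works.

Adding constraints 1, 3, 4 mod 2: every variable appears an even number of times on the left, so the left side is 0.
But the right sides sum to 1 (mod 2). 0 ≠ 1 — the system is inconsistent.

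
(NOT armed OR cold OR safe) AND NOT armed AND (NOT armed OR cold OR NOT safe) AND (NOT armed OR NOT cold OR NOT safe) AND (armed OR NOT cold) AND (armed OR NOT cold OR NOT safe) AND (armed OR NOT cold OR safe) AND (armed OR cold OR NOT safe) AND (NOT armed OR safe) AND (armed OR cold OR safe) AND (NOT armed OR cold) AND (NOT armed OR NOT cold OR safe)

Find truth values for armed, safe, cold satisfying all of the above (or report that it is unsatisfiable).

Case armed = True:
  Clause (NOT armed) is falsified — contradiction.
Case armed = False:
  (armed OR NOT cold) forces cold = False.
  (armed OR cold OR NOT safe) forces safe = False.
  Clause (armed OR cold OR safe) is falsified — contradiction.
Both cases fail, so the formula is unsatisfiable.

UNSATISFIABLE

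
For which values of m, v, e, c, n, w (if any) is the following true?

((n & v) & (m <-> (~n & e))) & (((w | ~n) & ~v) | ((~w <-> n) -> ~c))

m = False; v = True; e = True; c = True; n = True; w = True

  (n & v) & (m <-> (~n & e)) = True
    n & v = True
    m <-> (~n & e) = True
      ~n & e = False
        ~n = False
  ((w | ~n) & ~v) | ((~w <-> n) -> ~c) = True
    (w | ~n) & ~v = False
      w | ~n = True
        ~n = False
      ~v = False
    (~w <-> n) -> ~c = True
      ~w <-> n = False
        ~w = False
      ~c = False
Both conjuncts True, so the formula holds.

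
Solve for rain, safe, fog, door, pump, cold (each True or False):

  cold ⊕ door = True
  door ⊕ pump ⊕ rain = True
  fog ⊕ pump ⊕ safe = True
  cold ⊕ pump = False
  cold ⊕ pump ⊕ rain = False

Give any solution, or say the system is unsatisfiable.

rain=F; safe=F; fog=F; door=F; pump=T; cold=T

cold ⊕ door = T ⊕ F = True ✓
door ⊕ pump ⊕ rain = F ⊕ T ⊕ F = True ✓
fog ⊕ pump ⊕ safe = F ⊕ T ⊕ F = True ✓
cold ⊕ pump = T ⊕ T = False ✓
cold ⊕ pump ⊕ rain = T ⊕ T ⊕ F = False ✓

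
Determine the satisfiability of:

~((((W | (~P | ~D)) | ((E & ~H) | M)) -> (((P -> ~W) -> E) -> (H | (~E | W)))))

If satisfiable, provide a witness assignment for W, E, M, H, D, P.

W = False, E = True, M = True, H = False, D = False, P = True

  ~((((W | (~P | ~D)) | ((E & ~H) | M)) -> (((P -> ~W) -> E) -> (H | (~E | W))))) = True
    ((W | (~P | ~D)) | ((E & ~H) | M)) -> (((P -> ~W) -> E) -> (H | (~E | W))) = False
      (W | (~P | ~D)) | ((E & ~H) | M) = True
        W | (~P | ~D) = True
          ~P | ~D = True
            ~P = False
            ~D = True
        (E & ~H) | M = True
          E & ~H = True
            ~H = True
      ((P -> ~W) -> E) -> (H | (~E | W)) = False
        (P -> ~W) -> E = True
          P -> ~W = True
            ~W = True
        H | (~E | W) = False
          ~E | W = False
            ~E = False
The formula evaluates to True.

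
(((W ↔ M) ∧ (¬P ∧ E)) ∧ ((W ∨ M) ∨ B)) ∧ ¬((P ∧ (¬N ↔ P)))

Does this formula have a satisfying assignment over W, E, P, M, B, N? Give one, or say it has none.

W = True, E = True, P = False, M = True, B = True, N = False

  ((W ↔ M) ∧ (¬P ∧ E)) ∧ ((W ∨ M) ∨ B) = True
    (W ↔ M) ∧ (¬P ∧ E) = True
      W ↔ M = True
      ¬P ∧ E = True
        ¬P = True
    (W ∨ M) ∨ B = True
      W ∨ M = True
  ¬((P ∧ (¬N ↔ P))) = True
    P ∧ (¬N ↔ P) = False
      ¬N ↔ P = False
        ¬N = True
Both conjuncts True, so the formula holds.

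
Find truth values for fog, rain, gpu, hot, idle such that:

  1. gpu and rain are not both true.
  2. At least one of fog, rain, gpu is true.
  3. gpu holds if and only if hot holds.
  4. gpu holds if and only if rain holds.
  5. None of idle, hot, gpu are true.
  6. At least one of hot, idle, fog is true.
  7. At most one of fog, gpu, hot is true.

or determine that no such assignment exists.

fog = True, rain = False, gpu = False, hot = False, idle = False

  (1) gpu=F, rain=F — not both ✓
  (2) {fog, rain, gpu}: 1 true — at least one ✓
  (3) gpu=F, hot=F — same ✓
  (4) gpu=F, rain=F — same ✓
  (5) {idle, hot, gpu}: 0 true — none ✓
  (6) {hot, idle, fog}: 1 true — at least one ✓
  (7) {fog, gpu, hot}: 1 true — at most one ✓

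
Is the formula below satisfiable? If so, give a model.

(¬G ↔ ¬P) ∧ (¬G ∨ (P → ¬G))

P=F, G=F

  ¬G ↔ ¬P = True
    ¬G = True
    ¬P = True
  ¬G ∨ (P → ¬G) = True
    ¬G = True
    P → ¬G = True
      ¬G = True
Both conjuncts True, so the formula holds.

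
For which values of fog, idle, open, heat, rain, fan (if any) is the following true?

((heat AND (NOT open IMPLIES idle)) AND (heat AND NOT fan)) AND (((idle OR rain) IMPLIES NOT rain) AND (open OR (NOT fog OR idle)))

fog=F; idle=T; open=T; heat=T; rain=F; fan=F

  (heat AND (NOT open IMPLIES idle)) AND (heat AND NOT fan) = True
    heat AND (NOT open IMPLIES idle) = True
      NOT open IMPLIES idle = True
        NOT open = False
    heat AND NOT fan = True
      NOT fan = True
  ((idle OR rain) IMPLIES NOT rain) AND (open OR (NOT fog OR idle)) = True
    (idle OR rain) IMPLIES NOT rain = True
      idle OR rain = True
      NOT rain = True
    open OR (NOT fog OR idle) = True
      NOT fog OR idle = True
        NOT fog = True
Both conjuncts True, so the formula holds.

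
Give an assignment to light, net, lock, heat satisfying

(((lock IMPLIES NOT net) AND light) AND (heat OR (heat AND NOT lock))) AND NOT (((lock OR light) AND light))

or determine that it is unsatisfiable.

Case light = True: the conjunct NOT (((lock OR light) AND light)) becomes NOT ((True AND True)) = False.
Case light = False: the conjunct light is False.
Both cases fail — unsatisfiable.

The formula is unsatisfiable.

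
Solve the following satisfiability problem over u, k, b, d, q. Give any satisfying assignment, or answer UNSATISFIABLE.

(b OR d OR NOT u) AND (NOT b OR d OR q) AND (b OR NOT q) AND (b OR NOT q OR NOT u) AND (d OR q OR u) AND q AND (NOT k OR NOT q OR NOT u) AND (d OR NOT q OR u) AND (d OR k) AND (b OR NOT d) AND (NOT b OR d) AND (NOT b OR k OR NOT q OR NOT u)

Unit clause (q) forces q = True.
In (b OR NOT q) only b is left, so b = True.
In (NOT b OR d) only d is left, so d = True.
Try u = True:
  (NOT k OR NOT q OR NOT u) forces k = False.
  clause (NOT b OR k OR NOT q OR NOT u) is falsified — backtrack.
So u = False.
Set k = True.
All clauses satisfied.

u = False, k = True, b = True, d = True, q = True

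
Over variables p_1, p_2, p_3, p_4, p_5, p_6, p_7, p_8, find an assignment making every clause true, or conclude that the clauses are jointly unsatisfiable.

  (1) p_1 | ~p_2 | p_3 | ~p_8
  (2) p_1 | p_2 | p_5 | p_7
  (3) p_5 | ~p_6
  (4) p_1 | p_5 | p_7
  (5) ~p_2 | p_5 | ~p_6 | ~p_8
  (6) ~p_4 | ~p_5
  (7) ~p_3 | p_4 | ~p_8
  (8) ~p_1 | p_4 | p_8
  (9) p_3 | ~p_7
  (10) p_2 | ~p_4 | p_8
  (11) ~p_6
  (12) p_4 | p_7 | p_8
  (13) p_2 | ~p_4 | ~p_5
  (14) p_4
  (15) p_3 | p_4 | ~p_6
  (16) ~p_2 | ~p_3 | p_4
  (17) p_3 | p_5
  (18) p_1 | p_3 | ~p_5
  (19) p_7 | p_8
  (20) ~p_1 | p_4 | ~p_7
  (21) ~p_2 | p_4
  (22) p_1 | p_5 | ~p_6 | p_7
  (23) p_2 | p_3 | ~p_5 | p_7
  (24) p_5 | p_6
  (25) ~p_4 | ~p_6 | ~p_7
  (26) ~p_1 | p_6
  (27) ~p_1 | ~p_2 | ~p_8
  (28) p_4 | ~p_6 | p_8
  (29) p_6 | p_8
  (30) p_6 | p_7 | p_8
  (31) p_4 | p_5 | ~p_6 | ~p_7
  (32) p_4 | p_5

No satisfying assignment exists.

Case p_4 = True:
  (~p_4 | ~p_5) forces p_5 = False.
  (p_5 | ~p_6) forces p_6 = False.
  Clause (p_5 | p_6) is falsified — contradiction.
Case p_4 = False:
  Clause (p_4) is falsified — contradiction.
Both cases fail, so the formula is unsatisfiable.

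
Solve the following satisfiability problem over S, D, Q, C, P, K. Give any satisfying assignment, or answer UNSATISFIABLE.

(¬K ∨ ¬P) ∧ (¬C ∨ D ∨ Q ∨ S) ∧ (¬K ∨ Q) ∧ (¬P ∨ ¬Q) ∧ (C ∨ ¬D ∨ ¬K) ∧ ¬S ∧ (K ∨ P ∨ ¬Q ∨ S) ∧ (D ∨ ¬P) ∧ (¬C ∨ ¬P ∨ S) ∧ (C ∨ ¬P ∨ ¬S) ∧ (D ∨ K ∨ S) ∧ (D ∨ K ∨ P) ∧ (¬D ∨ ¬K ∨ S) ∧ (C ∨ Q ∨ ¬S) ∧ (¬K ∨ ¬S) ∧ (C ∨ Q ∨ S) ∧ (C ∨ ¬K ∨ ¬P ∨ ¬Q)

Unit clause (¬S) forces S = False.
Set D = False.
  then (D ∨ ¬P) forces P = False.
  then (D ∨ K ∨ S) forces K = True.
  then (¬K ∨ Q) forces Q = True.
Set C = True.
All clauses satisfied.

S: False, D: False, Q: True, C: True, P: False, K: True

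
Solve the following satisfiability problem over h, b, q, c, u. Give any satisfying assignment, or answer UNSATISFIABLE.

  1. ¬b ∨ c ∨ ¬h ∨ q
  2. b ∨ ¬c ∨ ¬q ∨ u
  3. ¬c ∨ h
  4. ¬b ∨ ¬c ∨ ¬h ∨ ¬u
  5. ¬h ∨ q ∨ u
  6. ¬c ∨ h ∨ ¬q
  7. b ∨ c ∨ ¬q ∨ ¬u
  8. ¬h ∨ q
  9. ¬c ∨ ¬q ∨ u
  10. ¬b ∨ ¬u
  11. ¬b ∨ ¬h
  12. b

h = False, b = True, q = True, c = False, u = False

Unit clause (b) forces b = True.
In (¬b ∨ ¬u) only ¬u is left, so u = False.
In (¬b ∨ ¬h) only ¬h is left, so h = False.
In (¬c ∨ h) only ¬c is left, so c = False.
Set q = True.
All clauses satisfied.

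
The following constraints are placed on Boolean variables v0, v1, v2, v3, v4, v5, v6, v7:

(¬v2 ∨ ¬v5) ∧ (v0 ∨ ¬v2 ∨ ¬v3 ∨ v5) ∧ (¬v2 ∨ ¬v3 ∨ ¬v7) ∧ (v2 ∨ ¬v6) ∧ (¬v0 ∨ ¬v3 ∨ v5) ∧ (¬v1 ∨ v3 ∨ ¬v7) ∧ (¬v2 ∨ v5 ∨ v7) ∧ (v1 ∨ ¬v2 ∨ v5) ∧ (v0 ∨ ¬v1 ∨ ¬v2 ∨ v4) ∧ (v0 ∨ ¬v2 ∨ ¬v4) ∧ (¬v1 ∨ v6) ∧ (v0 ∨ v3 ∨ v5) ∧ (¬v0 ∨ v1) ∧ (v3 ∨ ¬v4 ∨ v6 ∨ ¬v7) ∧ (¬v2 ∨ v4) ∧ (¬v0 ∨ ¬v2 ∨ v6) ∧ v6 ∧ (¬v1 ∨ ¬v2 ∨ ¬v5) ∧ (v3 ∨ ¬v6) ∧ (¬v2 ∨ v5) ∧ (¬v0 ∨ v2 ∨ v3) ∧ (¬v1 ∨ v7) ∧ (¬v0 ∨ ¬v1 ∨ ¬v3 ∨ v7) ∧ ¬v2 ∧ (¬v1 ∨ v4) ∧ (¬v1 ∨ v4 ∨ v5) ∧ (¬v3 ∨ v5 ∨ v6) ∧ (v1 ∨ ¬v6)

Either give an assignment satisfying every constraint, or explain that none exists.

Unsatisfiable

Case v2 = True:
  Clause (¬v2) is falsified — contradiction.
Case v2 = False:
  (v2 ∨ ¬v6) forces v6 = False.
  Clause (v6) is falsified — contradiction.
Both cases fail, so the formula is unsatisfiable.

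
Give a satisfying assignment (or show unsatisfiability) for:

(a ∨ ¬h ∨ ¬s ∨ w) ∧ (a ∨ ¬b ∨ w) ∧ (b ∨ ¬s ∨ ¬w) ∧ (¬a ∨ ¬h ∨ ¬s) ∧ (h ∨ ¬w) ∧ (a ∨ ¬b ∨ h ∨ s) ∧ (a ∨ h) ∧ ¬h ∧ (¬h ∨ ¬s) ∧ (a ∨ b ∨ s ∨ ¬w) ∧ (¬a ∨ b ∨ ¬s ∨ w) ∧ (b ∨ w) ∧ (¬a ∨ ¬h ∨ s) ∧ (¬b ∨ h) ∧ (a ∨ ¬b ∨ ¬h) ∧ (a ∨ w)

UNSATISFIABLE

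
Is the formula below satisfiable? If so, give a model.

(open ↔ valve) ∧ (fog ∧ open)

fog = True; open = True; valve = True

  open ↔ valve = True
  fog ∧ open = True
Both conjuncts True, so the formula holds.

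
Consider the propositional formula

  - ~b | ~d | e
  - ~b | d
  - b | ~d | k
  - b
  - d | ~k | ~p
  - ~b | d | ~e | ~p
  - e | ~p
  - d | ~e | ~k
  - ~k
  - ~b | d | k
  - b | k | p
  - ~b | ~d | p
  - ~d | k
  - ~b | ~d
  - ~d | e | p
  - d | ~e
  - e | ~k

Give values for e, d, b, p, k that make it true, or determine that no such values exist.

The formula is unsatisfiable.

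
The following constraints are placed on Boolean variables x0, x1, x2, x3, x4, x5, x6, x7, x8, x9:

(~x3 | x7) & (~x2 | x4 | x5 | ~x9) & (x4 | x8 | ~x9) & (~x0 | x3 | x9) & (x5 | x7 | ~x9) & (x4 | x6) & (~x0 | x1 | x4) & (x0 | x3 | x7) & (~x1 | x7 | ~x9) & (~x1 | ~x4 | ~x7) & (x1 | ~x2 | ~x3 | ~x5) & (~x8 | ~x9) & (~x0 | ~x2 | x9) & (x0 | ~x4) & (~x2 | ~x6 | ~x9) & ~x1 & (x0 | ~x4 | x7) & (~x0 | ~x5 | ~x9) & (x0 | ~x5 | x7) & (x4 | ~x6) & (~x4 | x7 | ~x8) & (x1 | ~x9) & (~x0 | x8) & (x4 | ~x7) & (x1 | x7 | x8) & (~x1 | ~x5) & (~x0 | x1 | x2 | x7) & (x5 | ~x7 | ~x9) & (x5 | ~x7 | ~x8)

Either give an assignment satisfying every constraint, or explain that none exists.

Unit clause (~x1) forces x1 = False.
In (x1 | ~x9) only ~x9 is left, so x9 = False.
Try x0 = False:
  (x0 | ~x4) forces x4 = False.
  (x4 | x6) forces x6 = True.
  clause (x4 | ~x6) is falsified — backtrack.
So x0 = True.
  then (~x0 | x3 | x9) forces x3 = True.
  then (~x0 | x1 | x4) forces x4 = True.
  then (~x0 | ~x2 | x9) forces x2 = False.
  then (~x0 | x8) forces x8 = True.
  then (~x0 | x1 | x2 | x7) forces x7 = True.
  then (x5 | ~x7 | ~x8) forces x5 = True.
Set x6 = False.
All clauses satisfied.

x0=T, x1=F, x2=F, x3=T, x4=T, x5=T, x6=F, x7=T, x8=T, x9=F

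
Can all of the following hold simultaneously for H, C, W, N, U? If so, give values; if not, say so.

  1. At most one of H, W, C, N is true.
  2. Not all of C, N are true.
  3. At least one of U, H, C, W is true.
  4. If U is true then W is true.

H=T; C=F; W=F; N=F; U=F

  (1) {H, W, C, N}: 1 true — at most one ✓
  (2) {C, N}: 0/2 true — not all ✓
  (3) {U, H, C, W}: 1 true — at least one ✓
  (4) U=F ⇒ W: vacuous ✓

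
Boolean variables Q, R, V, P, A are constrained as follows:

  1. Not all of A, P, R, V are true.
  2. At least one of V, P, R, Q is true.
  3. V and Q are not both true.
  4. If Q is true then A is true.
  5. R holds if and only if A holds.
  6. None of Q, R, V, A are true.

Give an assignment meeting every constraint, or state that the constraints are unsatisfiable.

Q = False; R = False; V = False; P = True; A = False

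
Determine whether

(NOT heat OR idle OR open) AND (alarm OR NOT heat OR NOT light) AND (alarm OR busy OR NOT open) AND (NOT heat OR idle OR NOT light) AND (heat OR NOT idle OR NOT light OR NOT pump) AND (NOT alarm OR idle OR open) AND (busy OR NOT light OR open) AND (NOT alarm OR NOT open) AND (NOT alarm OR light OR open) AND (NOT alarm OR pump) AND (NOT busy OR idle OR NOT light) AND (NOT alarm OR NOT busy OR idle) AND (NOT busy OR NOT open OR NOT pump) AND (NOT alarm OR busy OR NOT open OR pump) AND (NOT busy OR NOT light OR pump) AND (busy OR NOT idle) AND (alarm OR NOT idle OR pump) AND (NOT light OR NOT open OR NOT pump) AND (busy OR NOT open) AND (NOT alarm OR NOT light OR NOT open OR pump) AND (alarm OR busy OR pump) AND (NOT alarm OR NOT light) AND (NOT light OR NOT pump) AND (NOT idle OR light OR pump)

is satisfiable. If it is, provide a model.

heat: True, busy: True, idle: False, alarm: False, pump: False, open: True, light: False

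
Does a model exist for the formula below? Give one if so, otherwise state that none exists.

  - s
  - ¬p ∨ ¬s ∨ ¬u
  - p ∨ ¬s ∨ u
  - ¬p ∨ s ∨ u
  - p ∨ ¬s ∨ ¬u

Unit clause (s) forces s = True.
Try p = False:
  (p ∨ ¬s ∨ u) forces u = True.
  clause (p ∨ ¬s ∨ ¬u) is falsified — backtrack.
So p = True.
  then (¬p ∨ ¬s ∨ ¬u) forces u = False.
All clauses satisfied.

p = True, s = True, u = False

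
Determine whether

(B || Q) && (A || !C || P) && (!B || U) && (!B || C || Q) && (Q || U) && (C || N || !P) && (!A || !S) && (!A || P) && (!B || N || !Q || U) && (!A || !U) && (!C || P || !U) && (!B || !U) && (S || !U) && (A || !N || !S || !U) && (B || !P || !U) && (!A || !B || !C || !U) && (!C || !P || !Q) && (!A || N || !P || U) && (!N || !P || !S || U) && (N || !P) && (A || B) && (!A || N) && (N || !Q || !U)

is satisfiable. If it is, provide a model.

Set C = False.
Try A = False:
  (A || B) forces B = True.
  (!B || U) forces U = True.
  clause (!B || !U) is falsified — backtrack.
So A = True.
  then (!A || !S) forces S = False.
  then (!A || P) forces P = True.
  then (!A || !U) forces U = False.
  then (!A || N || !P || U) forces N = True.
  then (!B || U) forces B = False.
  then (Q || U) forces Q = True.
All clauses satisfied.

C=F, A=T, Q=T, B=F, S=F, U=F, P=T, N=T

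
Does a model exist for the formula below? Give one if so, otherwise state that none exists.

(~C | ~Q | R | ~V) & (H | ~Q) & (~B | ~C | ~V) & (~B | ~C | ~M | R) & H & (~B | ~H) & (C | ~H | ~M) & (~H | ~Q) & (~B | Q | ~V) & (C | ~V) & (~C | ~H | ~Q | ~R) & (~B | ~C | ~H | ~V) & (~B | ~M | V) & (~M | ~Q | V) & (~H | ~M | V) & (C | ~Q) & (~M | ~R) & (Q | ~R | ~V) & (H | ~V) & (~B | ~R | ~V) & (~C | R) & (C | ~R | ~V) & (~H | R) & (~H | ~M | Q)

Unit clause (H) forces H = True.
In (~B | ~H) only ~B is left, so B = False.
In (~H | ~Q) only ~Q is left, so Q = False.
In (~H | R) only R is left, so R = True.
In (~H | ~M | Q) only ~M is left, so M = False.
In (Q | ~R | ~V) only ~V is left, so V = False.
Set C = True.
All clauses satisfied.

B: False, V: False, Q: False, M: False, C: True, R: True, H: True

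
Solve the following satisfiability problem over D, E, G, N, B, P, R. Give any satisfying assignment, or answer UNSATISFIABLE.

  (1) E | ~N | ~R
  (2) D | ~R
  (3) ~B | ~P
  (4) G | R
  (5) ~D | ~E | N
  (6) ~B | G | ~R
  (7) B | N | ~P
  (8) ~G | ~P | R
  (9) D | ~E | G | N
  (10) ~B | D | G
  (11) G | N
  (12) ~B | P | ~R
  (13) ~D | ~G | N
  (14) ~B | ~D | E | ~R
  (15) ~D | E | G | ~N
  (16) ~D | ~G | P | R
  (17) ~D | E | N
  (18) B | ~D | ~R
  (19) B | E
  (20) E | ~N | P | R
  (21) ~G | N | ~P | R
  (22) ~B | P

D = False, E = True, G = True, N = False, B = False, P = False, R = False

Set D = False.
  then (D | ~R) forces R = False.
  then (G | R) forces G = True.
  then (~G | ~P | R) forces P = False.
  then (~B | P) forces B = False.
  then (B | E) forces E = True.
Set N = False.
All clauses satisfied.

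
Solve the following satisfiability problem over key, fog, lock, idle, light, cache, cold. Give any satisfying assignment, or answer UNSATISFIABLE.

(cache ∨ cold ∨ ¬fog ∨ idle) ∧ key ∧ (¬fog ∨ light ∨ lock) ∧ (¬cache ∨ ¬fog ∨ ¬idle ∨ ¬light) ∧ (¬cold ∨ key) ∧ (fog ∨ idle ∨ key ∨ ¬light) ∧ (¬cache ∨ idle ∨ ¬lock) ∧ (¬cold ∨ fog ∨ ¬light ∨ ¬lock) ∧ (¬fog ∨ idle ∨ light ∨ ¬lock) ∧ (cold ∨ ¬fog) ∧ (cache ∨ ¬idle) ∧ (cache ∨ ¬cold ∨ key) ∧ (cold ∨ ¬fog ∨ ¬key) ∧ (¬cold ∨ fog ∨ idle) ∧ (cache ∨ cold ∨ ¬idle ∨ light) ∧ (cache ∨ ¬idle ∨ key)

key = True, fog = False, lock = True, idle = True, light = True, cache = True, cold = False

Unit clause (key) forces key = True.
Set fog = False.
Set lock = True.
Set idle = True.
  then (cache ∨ ¬idle) forces cache = True.
Set light = True.
  then (¬cold ∨ fog ∨ ¬light ∨ ¬lock) forces cold = False.
All clauses satisfied.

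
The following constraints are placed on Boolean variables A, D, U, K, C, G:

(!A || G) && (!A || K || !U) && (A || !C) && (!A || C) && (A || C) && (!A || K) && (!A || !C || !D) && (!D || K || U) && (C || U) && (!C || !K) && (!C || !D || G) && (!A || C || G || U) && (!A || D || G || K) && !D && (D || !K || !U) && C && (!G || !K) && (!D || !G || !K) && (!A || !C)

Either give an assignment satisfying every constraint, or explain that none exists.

Case C = True:
  (A || !C) forces A = True.
  Clause (!A || !C) is falsified — contradiction.
Case C = False:
  Clause (C) is falsified — contradiction.
Both cases fail, so the formula is unsatisfiable.

No satisfying assignment exists.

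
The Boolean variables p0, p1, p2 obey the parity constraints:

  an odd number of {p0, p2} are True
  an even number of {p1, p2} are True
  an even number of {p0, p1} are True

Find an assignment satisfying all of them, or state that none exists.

UNSATISFIABLE

Adding constraints 1, 2, 3 mod 2: every variable appears an even number of times on the left, so the left side is 0.
But the right sides sum to 1 (mod 2). 0 ≠ 1 — the system is inconsistent.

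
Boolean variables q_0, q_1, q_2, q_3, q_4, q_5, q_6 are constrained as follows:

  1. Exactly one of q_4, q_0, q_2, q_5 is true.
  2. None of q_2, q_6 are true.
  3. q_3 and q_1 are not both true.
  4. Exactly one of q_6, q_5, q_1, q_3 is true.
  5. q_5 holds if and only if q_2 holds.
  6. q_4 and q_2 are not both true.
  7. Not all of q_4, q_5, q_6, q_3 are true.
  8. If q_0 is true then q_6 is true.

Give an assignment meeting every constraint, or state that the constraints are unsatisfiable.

q_0 = False, q_1 = False, q_2 = False, q_3 = True, q_4 = True, q_5 = False, q_6 = False

  (1) {q_4, q_0, q_2, q_5}: 1 true — exactly one ✓
  (2) {q_2, q_6}: 0 true — none ✓
  (3) q_3=T, q_1=F — not both ✓
  (4) {q_6, q_5, q_1, q_3}: 1 true — exactly one ✓
  (5) q_5=F, q_2=F — same ✓
  (6) q_4=T, q_2=F — not both ✓
  (7) {q_4, q_5, q_6, q_3}: 2/4 true — not all ✓
  (8) q_0=F ⇒ q_6: vacuous ✓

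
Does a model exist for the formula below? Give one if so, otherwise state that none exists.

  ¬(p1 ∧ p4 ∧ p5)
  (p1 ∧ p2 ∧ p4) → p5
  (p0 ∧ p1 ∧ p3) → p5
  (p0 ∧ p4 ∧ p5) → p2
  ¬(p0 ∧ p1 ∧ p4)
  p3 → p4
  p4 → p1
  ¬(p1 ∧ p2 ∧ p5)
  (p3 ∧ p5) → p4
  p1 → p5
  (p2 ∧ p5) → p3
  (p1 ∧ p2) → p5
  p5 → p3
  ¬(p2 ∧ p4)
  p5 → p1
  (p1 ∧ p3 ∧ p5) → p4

Set p0 = True.
Try p1 = True:
  (¬p0 ∨ ¬p1 ∨ ¬p4) forces p4 = False.
  (¬p3 ∨ p4) forces p3 = False.
  (p3 ∨ ¬p5) forces p5 = False.
  clause (¬p1 ∨ p5) is falsified — backtrack.
So p1 = False.
  then (p1 ∨ ¬p4) forces p4 = False.
  then (p1 ∨ ¬p5) forces p5 = False.
  then (¬p3 ∨ p4) forces p3 = False.
Set p2 = False.
All clauses satisfied.

p0 = True, p1 = False, p2 = False, p3 = False, p4 = False, p5 = False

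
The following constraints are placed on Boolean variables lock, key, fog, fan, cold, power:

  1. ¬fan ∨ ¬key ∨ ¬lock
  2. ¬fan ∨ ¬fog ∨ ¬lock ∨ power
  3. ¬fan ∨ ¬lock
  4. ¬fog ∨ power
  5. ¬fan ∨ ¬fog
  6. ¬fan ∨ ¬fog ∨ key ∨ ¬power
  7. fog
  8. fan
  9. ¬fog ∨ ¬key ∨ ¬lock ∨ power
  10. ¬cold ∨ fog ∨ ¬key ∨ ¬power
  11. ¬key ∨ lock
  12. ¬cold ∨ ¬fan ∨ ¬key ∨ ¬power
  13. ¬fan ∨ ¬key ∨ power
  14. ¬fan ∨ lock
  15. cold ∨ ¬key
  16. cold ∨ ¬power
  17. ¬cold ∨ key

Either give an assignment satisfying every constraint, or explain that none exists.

Case fan = True:
  (¬fan ∨ ¬lock) forces lock = False.
  Clause (¬fan ∨ lock) is falsified — contradiction.
Case fan = False:
  Clause (fan) is falsified — contradiction.
Both cases fail, so the formula is unsatisfiable.

No satisfying assignment exists.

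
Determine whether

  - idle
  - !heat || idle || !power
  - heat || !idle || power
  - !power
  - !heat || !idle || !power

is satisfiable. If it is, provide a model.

idle = True, power = False, heat = True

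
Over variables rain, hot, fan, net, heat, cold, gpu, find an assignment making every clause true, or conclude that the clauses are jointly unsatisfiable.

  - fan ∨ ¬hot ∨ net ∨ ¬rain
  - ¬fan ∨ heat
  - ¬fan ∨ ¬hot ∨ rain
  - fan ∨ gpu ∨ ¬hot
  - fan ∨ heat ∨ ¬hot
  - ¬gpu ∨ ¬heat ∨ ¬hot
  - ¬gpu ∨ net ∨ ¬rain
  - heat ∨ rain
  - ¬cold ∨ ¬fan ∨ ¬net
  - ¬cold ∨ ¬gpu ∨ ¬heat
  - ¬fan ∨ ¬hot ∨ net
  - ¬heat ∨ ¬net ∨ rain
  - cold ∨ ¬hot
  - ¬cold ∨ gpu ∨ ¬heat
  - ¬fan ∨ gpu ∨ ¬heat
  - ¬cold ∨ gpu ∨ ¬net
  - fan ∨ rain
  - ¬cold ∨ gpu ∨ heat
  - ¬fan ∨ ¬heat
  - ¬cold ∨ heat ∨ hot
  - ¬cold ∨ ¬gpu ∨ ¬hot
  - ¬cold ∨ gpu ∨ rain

Try rain = False:
  (heat ∨ rain) forces heat = True.
  (¬heat ∨ ¬net ∨ rain) forces net = False.
  (fan ∨ rain) forces fan = True.
  clause (¬fan ∨ ¬heat) is falsified — backtrack.
So rain = True.
Set hot = False.
Set fan = False.
Set net = True.
Set heat = True.
Set cold = False.
Set gpu = False.
All clauses satisfied.

rain=T, hot=F, fan=F, net=T, heat=T, cold=F, gpu=F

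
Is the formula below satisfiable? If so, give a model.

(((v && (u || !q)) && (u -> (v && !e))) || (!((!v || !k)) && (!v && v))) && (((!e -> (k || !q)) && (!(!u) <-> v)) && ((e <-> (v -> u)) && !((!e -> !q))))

Case v = True: the formula simplifies to ((u || !q) && (u -> !e)) && (((!e -> (k || !q)) && !(!u)) && ((e <-> u) && !((!e -> !q)))).
  u = True: simplifies to !e && ((!e -> (k || !q)) && (e && !((!e -> !q)))).
    e = True: the conjunct !e is False.
    e = False: the conjunct e is False.
  u = False: the conjunct !(!u) becomes !(!False) = False.
Case v = False: the conjunct ((v && (u || !q)) && (u -> (v && !e))) || (!((!v || !k)) && (!v && v)) becomes (False && !u) || (False && False) = False.
Both cases fail — unsatisfiable.

Unsatisfiable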